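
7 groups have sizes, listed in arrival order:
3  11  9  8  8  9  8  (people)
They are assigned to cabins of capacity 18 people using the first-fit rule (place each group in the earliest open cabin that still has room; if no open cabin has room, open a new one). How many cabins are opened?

4

  3 → cabin 1 (new)  [load 3/18]
  11 → cabin 1  [load 14/18]
  9 → cabin 2 (new)  [load 9/18]
  8 → cabin 2  [load 17/18]
  8 → cabin 3 (new)  [load 8/18]
  9 → cabin 3  [load 17/18]
  8 → cabin 4 (new)  [load 8/18]
4 cabins opened.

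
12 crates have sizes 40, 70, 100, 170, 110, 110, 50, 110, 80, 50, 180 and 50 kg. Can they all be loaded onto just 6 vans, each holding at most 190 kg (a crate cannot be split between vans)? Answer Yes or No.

No

Total = 1120 kg; ⌈1120/190⌉ = 6.
The bound of 6 does not rule out 6, but exhaustive search shows no assignment into 6 vans of capacity 190 kg exists — the minimum is 7.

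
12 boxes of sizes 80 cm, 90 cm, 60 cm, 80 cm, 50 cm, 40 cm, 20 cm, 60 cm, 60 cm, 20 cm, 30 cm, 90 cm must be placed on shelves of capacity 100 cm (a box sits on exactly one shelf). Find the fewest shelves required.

8

Total = 90 + 90 + 80 + 80 + 60 + 60 + 60 + 50 + 40 + 30 + 20 + 20 = 680 cm.
Lower bound: ⌈680/100⌉ = 7 shelves.
A packing using 8 shelves:
  shelf 1: 90 = 90
  shelf 2: 90 = 90
  shelf 3: 80 + 20 = 100
  shelf 4: 80 + 20 = 100
  shelf 5: 60 + 40 = 100
  shelf 6: 60 + 30 = 90
  shelf 7: 60 = 60
  shelf 8: 50 = 50
No arrangement into 7 shelves stays within capacity, so 8 is optimal.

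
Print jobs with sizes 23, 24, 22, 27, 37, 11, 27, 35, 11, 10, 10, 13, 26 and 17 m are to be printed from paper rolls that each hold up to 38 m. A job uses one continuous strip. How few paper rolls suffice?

Total = 37 + 35 + 27 + 27 + 26 + 24 + 23 + 22 + 17 + 13 + 11 + 11 + 10 + 10 = 293 m.
Lower bound: ⌈293/38⌉ = 8 paper rolls.
A packing using 9 paper rolls:
  roll 1: 37 = 37
  roll 2: 35 = 35
  roll 3: 27 + 11 = 38
  roll 4: 27 + 11 = 38
  roll 5: 26 + 10 = 36
  roll 6: 24 + 13 = 37
  roll 7: 23 + 10 = 33
  roll 8: 22 = 22
  roll 9: 17 = 17
No arrangement into 8 paper rolls stays within capacity, so 9 is optimal.

9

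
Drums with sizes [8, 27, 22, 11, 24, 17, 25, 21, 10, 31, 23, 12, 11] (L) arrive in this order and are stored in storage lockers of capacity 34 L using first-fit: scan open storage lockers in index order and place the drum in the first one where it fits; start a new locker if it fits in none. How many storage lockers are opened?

8

  8 → locker 1 (new)  [load 8/34]
  27 → locker 2 (new)  [load 27/34]
  22 → locker 1  [load 30/34]
  11 → locker 3 (new)  [load 11/34]
  24 → locker 4 (new)  [load 24/34]
  17 → locker 3  [load 28/34]
  25 → locker 5 (new)  [load 25/34]
  21 → locker 6 (new)  [load 21/34]
  10 → locker 4  [load 34/34]
  31 → locker 7 (new)  [load 31/34]
  23 → locker 8 (new)  [load 23/34]
  12 → locker 6  [load 33/34]
  11 → locker 8  [load 34/34]
8 storage lockers opened.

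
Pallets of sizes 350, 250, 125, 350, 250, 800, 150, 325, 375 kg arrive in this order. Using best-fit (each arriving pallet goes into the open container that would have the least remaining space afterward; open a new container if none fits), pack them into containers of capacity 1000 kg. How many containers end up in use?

4

  350 → container 1 (new)  [load 350/1000]
  250 → container 1  [load 600/1000]
  125 → container 1  [load 725/1000]
  350 → container 2 (new)  [load 350/1000]
  250 → container 1  [load 975/1000]
  800 → container 3 (new)  [load 800/1000]
  150 → container 3  [load 950/1000]
  325 → container 2  [load 675/1000]
  375 → container 4 (new)  [load 375/1000]
4 containers opened.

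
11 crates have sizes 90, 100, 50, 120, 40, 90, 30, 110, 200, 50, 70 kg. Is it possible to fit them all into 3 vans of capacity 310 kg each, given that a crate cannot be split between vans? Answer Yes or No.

Total = 950 kg; ⌈950/310⌉ = 4.
At least 4 vans are required, but only 3 are allowed.

No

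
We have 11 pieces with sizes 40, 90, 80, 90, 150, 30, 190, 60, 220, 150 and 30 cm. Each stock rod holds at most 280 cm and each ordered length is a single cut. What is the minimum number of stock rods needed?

Total = 220 + 190 + 150 + 150 + 90 + 90 + 80 + 60 + 40 + 30 + 30 = 1130 cm.
Lower bound: ⌈1130/280⌉ = 5 stock rods.
A packing using 5 stock rods:
  stock rod 1: 220 + 60 = 280
  stock rod 2: 190 + 90 = 280
  stock rod 3: 150 + 90 + 40 = 280
  stock rod 4: 150 + 80 + 30 = 260
  stock rod 5: 30 = 30
This matches the lower bound, so 5 is optimal.

5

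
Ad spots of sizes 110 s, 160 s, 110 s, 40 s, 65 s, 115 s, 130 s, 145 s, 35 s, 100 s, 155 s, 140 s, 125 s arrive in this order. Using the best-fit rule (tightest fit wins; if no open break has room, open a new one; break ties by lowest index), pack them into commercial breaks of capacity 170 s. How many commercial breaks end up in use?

  110 → break 1 (new)  [load 110/170]
  160 → break 2 (new)  [load 160/170]
  110 → break 3 (new)  [load 110/170]
  40 → break 1  [load 150/170]
  65 → break 4 (new)  [load 65/170]
  115 → break 5 (new)  [load 115/170]
  130 → break 6 (new)  [load 130/170]
  145 → break 7 (new)  [load 145/170]
  35 → break 6  [load 165/170]
  100 → break 4  [load 165/170]
  155 → break 8 (new)  [load 155/170]
  140 → break 9 (new)  [load 140/170]
  125 → break 10 (new)  [load 125/170]
10 commercial breaks opened.

10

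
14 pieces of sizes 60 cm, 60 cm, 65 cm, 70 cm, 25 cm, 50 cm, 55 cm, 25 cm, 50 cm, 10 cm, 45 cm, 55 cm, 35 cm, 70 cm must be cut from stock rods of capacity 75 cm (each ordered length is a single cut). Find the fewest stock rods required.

11

Total = 70 + 70 + 65 + 60 + 60 + 55 + 55 + 50 + 50 + 45 + 35 + 25 + 25 + 10 = 675 cm.
Lower bound: ⌈675/75⌉ = 9 stock rods.
Also, 10 pieces each exceed 75/2 cm, and no two of those can share a stock rod, so at least 10 stock rods are needed.
A packing using 11 stock rods:
  stock rod 1: 70 = 70
  stock rod 2: 70 = 70
  stock rod 3: 65 + 10 = 75
  stock rod 4: 60 = 60
  stock rod 5: 60 = 60
  stock rod 6: 55 = 55
  stock rod 7: 55 = 55
  stock rod 8: 50 + 25 = 75
  stock rod 9: 50 + 25 = 75
  stock rod 10: 45 = 45
  stock rod 11: 35 = 35
No arrangement into 10 stock rods stays within capacity, so 11 is optimal.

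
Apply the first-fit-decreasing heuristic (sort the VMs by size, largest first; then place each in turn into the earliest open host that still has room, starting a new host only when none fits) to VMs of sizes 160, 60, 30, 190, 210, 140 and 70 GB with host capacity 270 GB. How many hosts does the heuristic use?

Sorted descending: 210, 190, 160, 140, 70, 60, 30.
  210 → host 1 (new)  [load 210/270]
  190 → host 2 (new)  [load 190/270]
  160 → host 3 (new)  [load 160/270]
  140 → host 4 (new)  [load 140/270]
  70 → host 2  [load 260/270]
  60 → host 1  [load 270/270]
  30 → host 3  [load 190/270]
4 hosts opened.

4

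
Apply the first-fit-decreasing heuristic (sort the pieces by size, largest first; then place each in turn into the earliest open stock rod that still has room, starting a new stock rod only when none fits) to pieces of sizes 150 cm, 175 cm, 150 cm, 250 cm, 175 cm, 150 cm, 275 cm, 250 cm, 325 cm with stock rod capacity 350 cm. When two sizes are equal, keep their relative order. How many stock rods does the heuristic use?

Sorted descending: 325, 275, 250, 250, 175, 175, 150, 150, 150.
  325 → stock rod 1 (new)  [load 325/350]
  275 → stock rod 2 (new)  [load 275/350]
  250 → stock rod 3 (new)  [load 250/350]
  250 → stock rod 4 (new)  [load 250/350]
  175 → stock rod 5 (new)  [load 175/350]
  175 → stock rod 5  [load 350/350]
  150 → stock rod 6 (new)  [load 150/350]
  150 → stock rod 6  [load 300/350]
  150 → stock rod 7 (new)  [load 150/350]
7 stock rods opened.

7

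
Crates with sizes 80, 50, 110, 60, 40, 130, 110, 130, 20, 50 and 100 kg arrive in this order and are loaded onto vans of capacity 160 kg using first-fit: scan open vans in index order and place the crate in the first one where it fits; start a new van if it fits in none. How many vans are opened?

  80 → van 1 (new)  [load 80/160]
  50 → van 1  [load 130/160]
  110 → van 2 (new)  [load 110/160]
  60 → van 3 (new)  [load 60/160]
  40 → van 2  [load 150/160]
  130 → van 4 (new)  [load 130/160]
  110 → van 5 (new)  [load 110/160]
  130 → van 6 (new)  [load 130/160]
  20 → van 1  [load 150/160]
  50 → van 3  [load 110/160]
  100 → van 7 (new)  [load 100/160]
7 vans opened.

7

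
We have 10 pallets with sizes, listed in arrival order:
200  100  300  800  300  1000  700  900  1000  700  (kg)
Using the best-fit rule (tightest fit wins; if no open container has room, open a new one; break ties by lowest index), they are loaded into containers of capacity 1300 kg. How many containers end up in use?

  200 → container 1 (new)  [load 200/1300]
  100 → container 1  [load 300/1300]
  300 → container 1  [load 600/1300]
  800 → container 2 (new)  [load 800/1300]
  300 → container 2  [load 1100/1300]
  1000 → container 3 (new)  [load 1000/1300]
  700 → container 1  [load 1300/1300]
  900 → container 4 (new)  [load 900/1300]
  1000 → container 5 (new)  [load 1000/1300]
  700 → container 6 (new)  [load 700/1300]
6 containers opened.

6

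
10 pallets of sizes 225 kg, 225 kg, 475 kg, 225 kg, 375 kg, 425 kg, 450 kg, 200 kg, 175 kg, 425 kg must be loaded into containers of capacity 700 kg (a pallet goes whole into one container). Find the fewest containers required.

5

Total = 475 + 450 + 425 + 425 + 375 + 225 + 225 + 225 + 200 + 175 = 3200 kg.
Lower bound: ⌈3200/700⌉ = 5 containers.
A packing using 5 containers:
  container 1: 475 + 225 = 700
  container 2: 450 + 225 = 675
  container 3: 425 + 225 = 650
  container 4: 425 + 200 = 625
  container 5: 375 + 175 = 550
This matches the lower bound, so 5 is optimal.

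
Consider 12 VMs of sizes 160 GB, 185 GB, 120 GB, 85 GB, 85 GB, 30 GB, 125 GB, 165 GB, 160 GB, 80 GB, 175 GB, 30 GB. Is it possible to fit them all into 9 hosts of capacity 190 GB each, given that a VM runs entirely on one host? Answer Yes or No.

Yes

A valid assignment using 9 hosts:
  host 1: 185 = 185
  host 2: 175 = 175
  host 3: 165 = 165
  host 4: 160 + 30 = 190
  host 5: 160 + 30 = 190
  host 6: 125 = 125
  host 7: 120 = 120
  host 8: 85 + 85 = 170
  host 9: 80 = 80
Every load is within 190 GB, so 9 hosts suffice.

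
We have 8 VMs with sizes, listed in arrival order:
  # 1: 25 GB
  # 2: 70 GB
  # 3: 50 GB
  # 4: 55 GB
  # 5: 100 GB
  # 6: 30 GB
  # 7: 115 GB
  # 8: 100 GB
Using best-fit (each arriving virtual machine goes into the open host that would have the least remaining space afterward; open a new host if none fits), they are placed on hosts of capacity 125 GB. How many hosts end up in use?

  25 → host 1 (new)  [load 25/125]
  70 → host 1  [load 95/125]
  50 → host 2 (new)  [load 50/125]
  55 → host 2  [load 105/125]
  100 → host 3 (new)  [load 100/125]
  30 → host 1  [load 125/125]
  115 → host 4 (new)  [load 115/125]
  100 → host 5 (new)  [load 100/125]
5 hosts opened.

5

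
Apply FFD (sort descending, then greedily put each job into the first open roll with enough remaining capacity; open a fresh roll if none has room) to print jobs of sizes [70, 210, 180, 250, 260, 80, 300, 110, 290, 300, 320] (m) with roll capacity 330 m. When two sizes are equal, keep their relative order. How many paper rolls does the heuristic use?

8

Sorted descending: 320, 300, 300, 290, 260, 250, 210, 180, 110, 80, 70.
  320 → roll 1 (new)  [load 320/330]
  300 → roll 2 (new)  [load 300/330]
  300 → roll 3 (new)  [load 300/330]
  290 → roll 4 (new)  [load 290/330]
  260 → roll 5 (new)  [load 260/330]
  250 → roll 6 (new)  [load 250/330]
  210 → roll 7 (new)  [load 210/330]
  180 → roll 8 (new)  [load 180/330]
  110 → roll 7  [load 320/330]
  80 → roll 6  [load 330/330]
  70 → roll 5  [load 330/330]
8 paper rolls opened.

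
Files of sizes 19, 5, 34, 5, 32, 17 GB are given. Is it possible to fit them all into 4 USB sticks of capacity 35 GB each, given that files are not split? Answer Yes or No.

A valid assignment using 4 USB sticks:
  USB stick 1: 34 = 34
  USB stick 2: 32 = 32
  USB stick 3: 19 + 5 + 5 = 29
  USB stick 4: 17 = 17
Every load is within 35 GB, so 4 USB sticks suffice.

Yes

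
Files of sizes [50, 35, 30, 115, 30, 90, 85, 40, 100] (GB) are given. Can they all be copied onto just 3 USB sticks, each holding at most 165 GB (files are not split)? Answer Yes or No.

Total = 575 GB; ⌈575/165⌉ = 4.
At least 4 USB sticks are required, but only 3 are allowed.

No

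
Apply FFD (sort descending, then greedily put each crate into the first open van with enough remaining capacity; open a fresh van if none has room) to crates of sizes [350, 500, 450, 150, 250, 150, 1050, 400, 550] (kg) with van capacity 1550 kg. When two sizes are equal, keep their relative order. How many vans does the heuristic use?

3

Sorted descending: 1050, 550, 500, 450, 400, 350, 250, 150, 150.
  1050 → van 1 (new)  [load 1050/1550]
  550 → van 2 (new)  [load 550/1550]
  500 → van 1  [load 1550/1550]
  450 → van 2  [load 1000/1550]
  400 → van 2  [load 1400/1550]
  350 → van 3 (new)  [load 350/1550]
  250 → van 3  [load 600/1550]
  150 → van 2  [load 1550/1550]
  150 → van 3  [load 750/1550]
3 vans opened.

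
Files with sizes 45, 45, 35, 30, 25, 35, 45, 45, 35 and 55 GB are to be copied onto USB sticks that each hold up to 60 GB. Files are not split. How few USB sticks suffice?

Total = 55 + 45 + 45 + 45 + 45 + 35 + 35 + 35 + 30 + 25 = 395 GB.
Lower bound: ⌈395/60⌉ = 7 USB sticks.
Also, 8 files each exceed 30 GB, and no two of those can share a USB stick, so at least 8 USB sticks are needed.
A packing using 9 USB sticks:
  USB stick 1: 55 = 55
  USB stick 2: 45 = 45
  USB stick 3: 45 = 45
  USB stick 4: 45 = 45
  USB stick 5: 45 = 45
  USB stick 6: 35 + 25 = 60
  USB stick 7: 35 = 35
  USB stick 8: 35 = 35
  USB stick 9: 30 = 30
No arrangement into 8 USB sticks stays within capacity, so 9 is optimal.

9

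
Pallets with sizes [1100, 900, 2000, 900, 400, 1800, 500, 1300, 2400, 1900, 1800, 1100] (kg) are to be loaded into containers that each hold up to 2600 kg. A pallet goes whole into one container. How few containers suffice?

Total = 2400 + 2000 + 1900 + 1800 + 1800 + 1300 + 1100 + 1100 + 900 + 900 + 500 + 400 = 16100 kg.
Lower bound: ⌈16100/2600⌉ = 7 containers.
A packing using 8 containers:
  container 1: 2400 = 2400
  container 2: 2000 + 500 = 2500
  container 3: 1900 + 400 = 2300
  container 4: 1800 = 1800
  container 5: 1800 = 1800
  container 6: 1300 + 1100 = 2400
  container 7: 1100 + 900 = 2000
  container 8: 900 = 900
No arrangement into 7 containers stays within capacity, so 8 is optimal.

8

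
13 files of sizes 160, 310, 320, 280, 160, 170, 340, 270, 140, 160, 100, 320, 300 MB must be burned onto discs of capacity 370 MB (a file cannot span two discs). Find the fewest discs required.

Total = 340 + 320 + 320 + 310 + 300 + 280 + 270 + 170 + 160 + 160 + 160 + 140 + 100 = 3030 MB.
Lower bound: ⌈3030/370⌉ = 9 discs.
A packing using 10 discs:
  disc 1: 340 = 340
  disc 2: 320 = 320
  disc 3: 320 = 320
  disc 4: 310 = 310
  disc 5: 300 = 300
  disc 6: 280 = 280
  disc 7: 270 + 100 = 370
  disc 8: 170 + 160 = 330
  disc 9: 160 + 160 = 320
  disc 10: 140 = 140
No arrangement into 9 discs stays within capacity, so 10 is optimal.

10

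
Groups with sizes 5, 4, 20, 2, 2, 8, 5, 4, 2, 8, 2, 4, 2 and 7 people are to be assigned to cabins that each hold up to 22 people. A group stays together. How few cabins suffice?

4

Total = 20 + 8 + 8 + 7 + 5 + 5 + 4 + 4 + 4 + 2 + 2 + 2 + 2 + 2 = 75 people.
Lower bound: ⌈75/22⌉ = 4 cabins.
A packing using 4 cabins:
  cabin 1: 20 + 2 = 22
  cabin 2: 8 + 8 + 5 = 21
  cabin 3: 7 + 5 + 4 + 4 + 2 = 22
  cabin 4: 4 + 2 + 2 + 2 = 10
This matches the lower bound, so 4 is optimal.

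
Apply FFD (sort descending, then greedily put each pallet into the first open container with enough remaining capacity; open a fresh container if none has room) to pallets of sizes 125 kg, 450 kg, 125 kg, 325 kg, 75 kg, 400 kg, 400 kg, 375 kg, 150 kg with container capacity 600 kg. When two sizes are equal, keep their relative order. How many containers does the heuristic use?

5

Sorted descending: 450, 400, 400, 375, 325, 150, 125, 125, 75.
  450 → container 1 (new)  [load 450/600]
  400 → container 2 (new)  [load 400/600]
  400 → container 3 (new)  [load 400/600]
  375 → container 4 (new)  [load 375/600]
  325 → container 5 (new)  [load 325/600]
  150 → container 1  [load 600/600]
  125 → container 2  [load 525/600]
  125 → container 3  [load 525/600]
  75 → container 2  [load 600/600]
5 containers opened.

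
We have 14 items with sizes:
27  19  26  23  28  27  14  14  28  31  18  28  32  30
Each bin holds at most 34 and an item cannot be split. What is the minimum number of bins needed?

12

Total = 32 + 31 + 30 + 28 + 28 + 28 + 27 + 27 + 26 + 23 + 19 + 18 + 14 + 14 = 345.
Lower bound: ⌈345/34⌉ = 11 bins.
Also, 12 items each exceed 17, and no two of those can share a bin, so at least 12 bins are needed.
A packing using 12 bins:
  bin 1: 32 = 32
  bin 2: 31 = 31
  bin 3: 30 = 30
  bin 4: 28 = 28
  bin 5: 28 = 28
  bin 6: 28 = 28
  bin 7: 27 = 27
  bin 8: 27 = 27
  bin 9: 26 = 26
  bin 10: 23 = 23
  bin 11: 19 + 14 = 33
  bin 12: 18 + 14 = 32
This matches the lower bound, so 12 is optimal.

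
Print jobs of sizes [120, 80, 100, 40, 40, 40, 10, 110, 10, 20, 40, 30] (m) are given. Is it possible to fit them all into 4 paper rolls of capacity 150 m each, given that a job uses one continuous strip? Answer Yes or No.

No

Total = 640 m; ⌈640/150⌉ = 5.
At least 5 paper rolls are required, but only 4 are allowed.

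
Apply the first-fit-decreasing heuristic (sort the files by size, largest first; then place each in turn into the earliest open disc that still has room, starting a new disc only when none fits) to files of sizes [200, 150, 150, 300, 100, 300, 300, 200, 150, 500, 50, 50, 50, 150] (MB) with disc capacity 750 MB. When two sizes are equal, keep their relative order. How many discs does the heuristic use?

4

Sorted descending: 500, 300, 300, 300, 200, 200, 150, 150, 150, 150, 100, 50, 50, 50.
  500 → disc 1 (new)  [load 500/750]
  300 → disc 2 (new)  [load 300/750]
  300 → disc 2  [load 600/750]
  300 → disc 3 (new)  [load 300/750]
  200 → disc 1  [load 700/750]
  200 → disc 3  [load 500/750]
  150 → disc 2  [load 750/750]
  150 → disc 3  [load 650/750]
  150 → disc 4 (new)  [load 150/750]
  150 → disc 4  [load 300/750]
  100 → disc 3  [load 750/750]
  50 → disc 1  [load 750/750]
  50 → disc 4  [load 350/750]
  50 → disc 4  [load 400/750]
4 discs opened.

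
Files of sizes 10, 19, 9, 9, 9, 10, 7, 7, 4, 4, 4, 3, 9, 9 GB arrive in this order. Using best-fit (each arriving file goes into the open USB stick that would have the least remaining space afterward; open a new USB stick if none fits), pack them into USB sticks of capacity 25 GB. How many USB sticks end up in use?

5

  10 → USB stick 1 (new)  [load 10/25]
  19 → USB stick 2 (new)  [load 19/25]
  9 → USB stick 1  [load 19/25]
  9 → USB stick 3 (new)  [load 9/25]
  9 → USB stick 3  [load 18/25]
  10 → USB stick 4 (new)  [load 10/25]
  7 → USB stick 3  [load 25/25]
  7 → USB stick 4  [load 17/25]
  4 → USB stick 1  [load 23/25]
  4 → USB stick 2  [load 23/25]
  4 → USB stick 4  [load 21/25]
  3 → USB stick 4  [load 24/25]
  9 → USB stick 5 (new)  [load 9/25]
  9 → USB stick 5  [load 18/25]
5 USB sticks opened.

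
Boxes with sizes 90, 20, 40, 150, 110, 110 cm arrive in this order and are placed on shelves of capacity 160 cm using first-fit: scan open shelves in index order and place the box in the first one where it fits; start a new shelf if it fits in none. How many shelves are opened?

4

  90 → shelf 1 (new)  [load 90/160]
  20 → shelf 1  [load 110/160]
  40 → shelf 1  [load 150/160]
  150 → shelf 2 (new)  [load 150/160]
  110 → shelf 3 (new)  [load 110/160]
  110 → shelf 4 (new)  [load 110/160]
4 shelves opened.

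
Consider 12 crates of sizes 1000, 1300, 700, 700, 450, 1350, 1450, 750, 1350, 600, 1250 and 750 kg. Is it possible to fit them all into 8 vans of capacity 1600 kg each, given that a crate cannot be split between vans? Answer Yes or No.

Total = 11650 kg; ⌈11650/1600⌉ = 8.
The bound of 8 does not rule out 8, but exhaustive search shows no assignment into 8 vans of capacity 1600 kg exists — the minimum is 9.

No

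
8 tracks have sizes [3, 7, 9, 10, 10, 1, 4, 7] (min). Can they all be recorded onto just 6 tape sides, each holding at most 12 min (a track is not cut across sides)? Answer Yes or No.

A valid assignment using 5 tape sides:
  side 1: 10 + 1 = 11
  side 2: 10 = 10
  side 3: 9 + 3 = 12
  side 4: 7 + 4 = 11
  side 5: 7 = 7
That uses only 5 ≤ 6, so 6 tape sides are enough.

Yes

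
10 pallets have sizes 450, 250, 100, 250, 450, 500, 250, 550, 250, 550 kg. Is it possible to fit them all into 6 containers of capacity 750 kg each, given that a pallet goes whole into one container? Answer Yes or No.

A valid assignment using 6 containers:
  container 1: 550 + 100 = 650
  container 2: 550 = 550
  container 3: 500 + 250 = 750
  container 4: 450 + 250 = 700
  container 5: 450 + 250 = 700
  container 6: 250 = 250
Every load is within 750 kg, so 6 containers suffice.

Yes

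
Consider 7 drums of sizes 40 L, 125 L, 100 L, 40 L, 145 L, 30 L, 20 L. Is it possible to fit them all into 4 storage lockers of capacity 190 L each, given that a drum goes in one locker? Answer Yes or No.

A valid assignment using 3 storage lockers:
  locker 1: 145 + 40 = 185
  locker 2: 125 + 40 + 20 = 185
  locker 3: 100 + 30 = 130
That uses only 3 ≤ 4, so 4 storage lockers are enough.

Yes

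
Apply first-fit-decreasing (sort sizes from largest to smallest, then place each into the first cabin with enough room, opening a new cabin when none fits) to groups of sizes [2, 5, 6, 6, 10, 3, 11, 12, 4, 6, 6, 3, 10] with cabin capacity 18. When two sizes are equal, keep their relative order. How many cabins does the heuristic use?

5

Sorted descending: 12, 11, 10, 10, 6, 6, 6, 6, 5, 4, 3, 3, 2.
  12 → cabin 1 (new)  [load 12/18]
  11 → cabin 2 (new)  [load 11/18]
  10 → cabin 3 (new)  [load 10/18]
  10 → cabin 4 (new)  [load 10/18]
  6 → cabin 1  [load 18/18]
  6 → cabin 2  [load 17/18]
  6 → cabin 3  [load 16/18]
  6 → cabin 4  [load 16/18]
  5 → cabin 5 (new)  [load 5/18]
  4 → cabin 5  [load 9/18]
  3 → cabin 5  [load 12/18]
  3 → cabin 5  [load 15/18]
  2 → cabin 3  [load 18/18]
5 cabins opened.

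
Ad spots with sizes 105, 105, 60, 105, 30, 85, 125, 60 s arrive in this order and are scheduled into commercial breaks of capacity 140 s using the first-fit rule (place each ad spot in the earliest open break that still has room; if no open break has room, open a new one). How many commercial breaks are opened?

  105 → break 1 (new)  [load 105/140]
  105 → break 2 (new)  [load 105/140]
  60 → break 3 (new)  [load 60/140]
  105 → break 4 (new)  [load 105/140]
  30 → break 1  [load 135/140]
  85 → break 5 (new)  [load 85/140]
  125 → break 6 (new)  [load 125/140]
  60 → break 3  [load 120/140]
6 commercial breaks opened.

6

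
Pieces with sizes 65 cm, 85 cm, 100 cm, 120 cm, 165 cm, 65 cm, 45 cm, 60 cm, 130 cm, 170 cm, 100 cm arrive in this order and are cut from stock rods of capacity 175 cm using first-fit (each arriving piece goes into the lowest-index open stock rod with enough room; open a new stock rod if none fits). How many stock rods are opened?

7

  65 → stock rod 1 (new)  [load 65/175]
  85 → stock rod 1  [load 150/175]
  100 → stock rod 2 (new)  [load 100/175]
  120 → stock rod 3 (new)  [load 120/175]
  165 → stock rod 4 (new)  [load 165/175]
  65 → stock rod 2  [load 165/175]
  45 → stock rod 3  [load 165/175]
  60 → stock rod 5 (new)  [load 60/175]
  130 → stock rod 6 (new)  [load 130/175]
  170 → stock rod 7 (new)  [load 170/175]
  100 → stock rod 5  [load 160/175]
7 stock rods opened.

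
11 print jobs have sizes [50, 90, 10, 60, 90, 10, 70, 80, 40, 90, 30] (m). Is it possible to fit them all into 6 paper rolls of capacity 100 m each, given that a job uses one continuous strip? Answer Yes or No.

No

Total = 620 m; ⌈620/100⌉ = 7.
At least 7 paper rolls are required, but only 6 are allowed.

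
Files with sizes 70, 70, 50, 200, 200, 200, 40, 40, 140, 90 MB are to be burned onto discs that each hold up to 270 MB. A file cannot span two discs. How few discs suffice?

5

Total = 200 + 200 + 200 + 140 + 90 + 70 + 70 + 50 + 40 + 40 = 1100 MB.
Lower bound: ⌈1100/270⌉ = 5 discs.
A packing using 5 discs:
  disc 1: 200 + 70 = 270
  disc 2: 200 + 70 = 270
  disc 3: 200 + 50 = 250
  disc 4: 140 + 90 + 40 = 270
  disc 5: 40 = 40
This matches the lower bound, so 5 is optimal.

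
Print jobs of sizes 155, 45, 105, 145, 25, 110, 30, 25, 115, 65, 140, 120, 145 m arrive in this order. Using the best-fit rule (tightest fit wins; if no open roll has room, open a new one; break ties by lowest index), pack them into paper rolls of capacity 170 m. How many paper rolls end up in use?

9

  155 → roll 1 (new)  [load 155/170]
  45 → roll 2 (new)  [load 45/170]
  105 → roll 2  [load 150/170]
  145 → roll 3 (new)  [load 145/170]
  25 → roll 3  [load 170/170]
  110 → roll 4 (new)  [load 110/170]
  30 → roll 4  [load 140/170]
  25 → roll 4  [load 165/170]
  115 → roll 5 (new)  [load 115/170]
  65 → roll 6 (new)  [load 65/170]
  140 → roll 7 (new)  [load 140/170]
  120 → roll 8 (new)  [load 120/170]
  145 → roll 9 (new)  [load 145/170]
9 paper rolls opened.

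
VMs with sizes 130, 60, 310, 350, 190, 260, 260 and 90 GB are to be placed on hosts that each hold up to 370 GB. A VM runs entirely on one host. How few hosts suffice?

Total = 350 + 310 + 260 + 260 + 190 + 130 + 90 + 60 = 1650 GB.
Lower bound: ⌈1650/370⌉ = 5 hosts.
A packing using 5 hosts:
  host 1: 350 = 350
  host 2: 310 + 60 = 370
  host 3: 260 + 90 = 350
  host 4: 260 = 260
  host 5: 190 + 130 = 320
This matches the lower bound, so 5 is optimal.

5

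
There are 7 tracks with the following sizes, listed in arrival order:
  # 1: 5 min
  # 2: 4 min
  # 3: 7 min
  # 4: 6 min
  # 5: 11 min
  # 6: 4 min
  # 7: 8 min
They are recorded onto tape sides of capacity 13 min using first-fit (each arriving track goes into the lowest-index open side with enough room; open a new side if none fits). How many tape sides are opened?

4

  5 → side 1 (new)  [load 5/13]
  4 → side 1  [load 9/13]
  7 → side 2 (new)  [load 7/13]
  6 → side 2  [load 13/13]
  11 → side 3 (new)  [load 11/13]
  4 → side 1  [load 13/13]
  8 → side 4 (new)  [load 8/13]
4 tape sides opened.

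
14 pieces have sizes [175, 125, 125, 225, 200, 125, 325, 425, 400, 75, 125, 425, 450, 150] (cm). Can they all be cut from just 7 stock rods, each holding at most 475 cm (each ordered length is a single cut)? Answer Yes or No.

No

Total = 3350 cm; ⌈3350/475⌉ = 8.
At least 8 stock rods are required, but only 7 are allowed.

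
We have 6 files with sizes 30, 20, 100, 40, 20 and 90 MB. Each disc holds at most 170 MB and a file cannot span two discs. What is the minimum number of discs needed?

2

Total = 100 + 90 + 40 + 30 + 20 + 20 = 300 MB.
Lower bound: ⌈300/170⌉ = 2 discs.
A packing using 2 discs:
  disc 1: 100 + 40 + 30 = 170
  disc 2: 90 + 20 + 20 = 130
This matches the lower bound, so 2 is optimal.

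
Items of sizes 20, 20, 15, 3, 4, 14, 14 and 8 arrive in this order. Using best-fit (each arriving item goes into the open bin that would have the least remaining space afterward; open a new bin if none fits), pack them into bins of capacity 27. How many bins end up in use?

5

  20 → bin 1 (new)  [load 20/27]
  20 → bin 2 (new)  [load 20/27]
  15 → bin 3 (new)  [load 15/27]
  3 → bin 1  [load 23/27]
  4 → bin 1  [load 27/27]
  14 → bin 4 (new)  [load 14/27]
  14 → bin 5 (new)  [load 14/27]
  8 → bin 3  [load 23/27]
5 bins opened.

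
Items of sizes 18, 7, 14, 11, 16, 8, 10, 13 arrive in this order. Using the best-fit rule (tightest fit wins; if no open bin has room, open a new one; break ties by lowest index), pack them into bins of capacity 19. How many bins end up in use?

6

  18 → bin 1 (new)  [load 18/19]
  7 → bin 2 (new)  [load 7/19]
  14 → bin 3 (new)  [load 14/19]
  11 → bin 2  [load 18/19]
  16 → bin 4 (new)  [load 16/19]
  8 → bin 5 (new)  [load 8/19]
  10 → bin 5  [load 18/19]
  13 → bin 6 (new)  [load 13/19]
6 bins opened.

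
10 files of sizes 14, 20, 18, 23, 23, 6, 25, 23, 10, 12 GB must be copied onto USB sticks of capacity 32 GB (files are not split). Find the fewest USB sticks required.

7

Total = 25 + 23 + 23 + 23 + 20 + 18 + 14 + 12 + 10 + 6 = 174 GB.
Lower bound: ⌈174/32⌉ = 6 USB sticks.
A packing using 7 USB sticks:
  USB stick 1: 25 + 6 = 31
  USB stick 2: 23 = 23
  USB stick 3: 23 = 23
  USB stick 4: 23 = 23
  USB stick 5: 20 + 12 = 32
  USB stick 6: 18 + 14 = 32
  USB stick 7: 10 = 10
No arrangement into 6 USB sticks stays within capacity, so 7 is optimal.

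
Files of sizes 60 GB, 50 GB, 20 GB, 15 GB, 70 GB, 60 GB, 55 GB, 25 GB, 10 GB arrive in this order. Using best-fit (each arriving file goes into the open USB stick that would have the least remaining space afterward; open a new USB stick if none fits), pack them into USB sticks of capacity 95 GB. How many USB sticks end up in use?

5

  60 → USB stick 1 (new)  [load 60/95]
  50 → USB stick 2 (new)  [load 50/95]
  20 → USB stick 1  [load 80/95]
  15 → USB stick 1  [load 95/95]
  70 → USB stick 3 (new)  [load 70/95]
  60 → USB stick 4 (new)  [load 60/95]
  55 → USB stick 5 (new)  [load 55/95]
  25 → USB stick 3  [load 95/95]
  10 → USB stick 4  [load 70/95]
5 USB sticks opened.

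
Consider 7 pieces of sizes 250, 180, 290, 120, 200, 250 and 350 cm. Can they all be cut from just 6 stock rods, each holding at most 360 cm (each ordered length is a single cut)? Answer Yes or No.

Yes

A valid assignment using 6 stock rods:
  stock rod 1: 350 = 350
  stock rod 2: 290 = 290
  stock rod 3: 250 = 250
  stock rod 4: 250 = 250
  stock rod 5: 200 + 120 = 320
  stock rod 6: 180 = 180
Every load is within 360 cm, so 6 stock rods suffice.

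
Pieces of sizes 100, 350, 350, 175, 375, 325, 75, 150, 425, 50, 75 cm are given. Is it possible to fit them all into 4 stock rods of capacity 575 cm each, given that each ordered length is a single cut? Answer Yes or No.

No

Total = 2450 cm; ⌈2450/575⌉ = 5.
At least 5 stock rods are required, but only 4 are allowed.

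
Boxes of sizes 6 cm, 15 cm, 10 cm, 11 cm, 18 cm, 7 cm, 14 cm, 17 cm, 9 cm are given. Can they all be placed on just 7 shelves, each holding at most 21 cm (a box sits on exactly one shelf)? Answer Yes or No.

A valid assignment using 6 shelves:
  shelf 1: 18 = 18
  shelf 2: 17 = 17
  shelf 3: 15 + 6 = 21
  shelf 4: 14 + 7 = 21
  shelf 5: 11 + 10 = 21
  shelf 6: 9 = 9
That uses only 6 ≤ 7, so 7 shelves are enough.

Yes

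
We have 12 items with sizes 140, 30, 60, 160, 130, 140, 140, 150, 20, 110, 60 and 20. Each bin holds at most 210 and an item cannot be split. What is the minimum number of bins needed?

Total = 160 + 150 + 140 + 140 + 140 + 130 + 110 + 60 + 60 + 30 + 20 + 20 = 1160.
Lower bound: ⌈1160/210⌉ = 6 bins.
Also, 7 items each exceed 105, and no two of those can share a bin, so at least 7 bins are needed.
A packing using 7 bins:
  bin 1: 160 + 30 + 20 = 210
  bin 2: 150 + 60 = 210
  bin 3: 140 + 60 = 200
  bin 4: 140 + 20 = 160
  bin 5: 140 = 140
  bin 6: 130 = 130
  bin 7: 110 = 110
This matches the lower bound, so 7 is optimal.

7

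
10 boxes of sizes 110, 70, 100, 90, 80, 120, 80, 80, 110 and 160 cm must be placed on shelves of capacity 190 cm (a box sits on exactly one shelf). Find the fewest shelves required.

Total = 160 + 120 + 110 + 110 + 100 + 90 + 80 + 80 + 80 + 70 = 1000 cm.
Lower bound: ⌈1000/190⌉ = 6 shelves.
A packing using 6 shelves:
  shelf 1: 160 = 160
  shelf 2: 120 + 70 = 190
  shelf 3: 110 + 80 = 190
  shelf 4: 110 + 80 = 190
  shelf 5: 100 + 90 = 190
  shelf 6: 80 = 80
This matches the lower bound, so 6 is optimal.

6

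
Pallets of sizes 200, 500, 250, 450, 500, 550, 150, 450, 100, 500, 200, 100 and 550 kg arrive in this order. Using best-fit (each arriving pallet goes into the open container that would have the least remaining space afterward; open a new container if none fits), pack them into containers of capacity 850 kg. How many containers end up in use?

7

  200 → container 1 (new)  [load 200/850]
  500 → container 1  [load 700/850]
  250 → container 2 (new)  [load 250/850]
  450 → container 2  [load 700/850]
  500 → container 3 (new)  [load 500/850]
  550 → container 4 (new)  [load 550/850]
  150 → container 1  [load 850/850]
  450 → container 5 (new)  [load 450/850]
  100 → container 2  [load 800/850]
  500 → container 6 (new)  [load 500/850]
  200 → container 4  [load 750/850]
  100 → container 4  [load 850/850]
  550 → container 7 (new)  [load 550/850]
7 containers opened.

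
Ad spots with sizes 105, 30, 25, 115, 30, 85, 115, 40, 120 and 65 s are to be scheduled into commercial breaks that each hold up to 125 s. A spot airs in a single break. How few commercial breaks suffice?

Total = 120 + 115 + 115 + 105 + 85 + 65 + 40 + 30 + 30 + 25 = 730 s.
Lower bound: ⌈730/125⌉ = 6 commercial breaks.
A packing using 7 commercial breaks:
  break 1: 120 = 120
  break 2: 115 = 115
  break 3: 115 = 115
  break 4: 105 = 105
  break 5: 85 + 40 = 125
  break 6: 65 + 30 + 30 = 125
  break 7: 25 = 25
No arrangement into 6 commercial breaks stays within capacity, so 7 is optimal.

7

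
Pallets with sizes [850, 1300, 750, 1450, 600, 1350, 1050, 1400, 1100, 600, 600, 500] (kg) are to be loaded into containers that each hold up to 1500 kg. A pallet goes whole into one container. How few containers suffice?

Total = 1450 + 1400 + 1350 + 1300 + 1100 + 1050 + 850 + 750 + 600 + 600 + 600 + 500 = 11550 kg.
Lower bound: ⌈11550/1500⌉ = 8 containers.
A packing using 9 containers:
  container 1: 1450 = 1450
  container 2: 1400 = 1400
  container 3: 1350 = 1350
  container 4: 1300 = 1300
  container 5: 1100 = 1100
  container 6: 1050 = 1050
  container 7: 850 + 600 = 1450
  container 8: 750 + 600 = 1350
  container 9: 600 + 500 = 1100
No arrangement into 8 containers stays within capacity, so 9 is optimal.

9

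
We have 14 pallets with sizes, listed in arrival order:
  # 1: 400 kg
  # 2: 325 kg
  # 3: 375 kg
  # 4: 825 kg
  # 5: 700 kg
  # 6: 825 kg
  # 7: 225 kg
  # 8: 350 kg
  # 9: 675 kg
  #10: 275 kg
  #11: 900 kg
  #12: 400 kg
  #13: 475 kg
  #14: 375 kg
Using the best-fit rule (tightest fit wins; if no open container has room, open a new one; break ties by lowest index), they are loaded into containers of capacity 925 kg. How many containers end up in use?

9

  400 → container 1 (new)  [load 400/925]
  325 → container 1  [load 725/925]
  375 → container 2 (new)  [load 375/925]
  825 → container 3 (new)  [load 825/925]
  700 → container 4 (new)  [load 700/925]
  825 → container 5 (new)  [load 825/925]
  225 → container 4  [load 925/925]
  350 → container 2  [load 725/925]
  675 → container 6 (new)  [load 675/925]
  275 → container 7 (new)  [load 275/925]
  900 → container 8 (new)  [load 900/925]
  400 → container 7  [load 675/925]
  475 → container 9 (new)  [load 475/925]
  375 → container 9  [load 850/925]
9 containers opened.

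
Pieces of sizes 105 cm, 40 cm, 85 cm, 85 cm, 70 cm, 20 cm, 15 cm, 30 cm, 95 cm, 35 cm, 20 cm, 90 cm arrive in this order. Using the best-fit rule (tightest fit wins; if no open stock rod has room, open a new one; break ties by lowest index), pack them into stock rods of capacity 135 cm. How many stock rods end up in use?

6

  105 → stock rod 1 (new)  [load 105/135]
  40 → stock rod 2 (new)  [load 40/135]
  85 → stock rod 2  [load 125/135]
  85 → stock rod 3 (new)  [load 85/135]
  70 → stock rod 4 (new)  [load 70/135]
  20 → stock rod 1  [load 125/135]
  15 → stock rod 3  [load 100/135]
  30 → stock rod 3  [load 130/135]
  95 → stock rod 5 (new)  [load 95/135]
  35 → stock rod 5  [load 130/135]
  20 → stock rod 4  [load 90/135]
  90 → stock rod 6 (new)  [load 90/135]
6 stock rods opened.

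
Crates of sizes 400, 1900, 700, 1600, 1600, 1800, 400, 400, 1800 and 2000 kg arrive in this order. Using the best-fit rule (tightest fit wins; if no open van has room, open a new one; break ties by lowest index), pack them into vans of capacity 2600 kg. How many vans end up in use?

  400 → van 1 (new)  [load 400/2600]
  1900 → van 1  [load 2300/2600]
  700 → van 2 (new)  [load 700/2600]
  1600 → van 2  [load 2300/2600]
  1600 → van 3 (new)  [load 1600/2600]
  1800 → van 4 (new)  [load 1800/2600]
  400 → van 4  [load 2200/2600]
  400 → van 4  [load 2600/2600]
  1800 → van 5 (new)  [load 1800/2600]
  2000 → van 6 (new)  [load 2000/2600]
6 vans opened.

6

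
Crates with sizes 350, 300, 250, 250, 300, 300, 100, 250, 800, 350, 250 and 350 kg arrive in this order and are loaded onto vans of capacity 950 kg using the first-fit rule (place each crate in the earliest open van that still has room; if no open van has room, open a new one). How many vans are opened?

5

  350 → van 1 (new)  [load 350/950]
  300 → van 1  [load 650/950]
  250 → van 1  [load 900/950]
  250 → van 2 (new)  [load 250/950]
  300 → van 2  [load 550/950]
  300 → van 2  [load 850/950]
  100 → van 2  [load 950/950]
  250 → van 3 (new)  [load 250/950]
  800 → van 4 (new)  [load 800/950]
  350 → van 3  [load 600/950]
  250 → van 3  [load 850/950]
  350 → van 5 (new)  [load 350/950]
5 vans opened.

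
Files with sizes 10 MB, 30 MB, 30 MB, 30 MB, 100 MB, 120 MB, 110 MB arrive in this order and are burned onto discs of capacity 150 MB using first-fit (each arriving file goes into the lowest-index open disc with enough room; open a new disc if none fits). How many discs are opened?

  10 → disc 1 (new)  [load 10/150]
  30 → disc 1  [load 40/150]
  30 → disc 1  [load 70/150]
  30 → disc 1  [load 100/150]
  100 → disc 2 (new)  [load 100/150]
  120 → disc 3 (new)  [load 120/150]
  110 → disc 4 (new)  [load 110/150]
4 discs opened.

4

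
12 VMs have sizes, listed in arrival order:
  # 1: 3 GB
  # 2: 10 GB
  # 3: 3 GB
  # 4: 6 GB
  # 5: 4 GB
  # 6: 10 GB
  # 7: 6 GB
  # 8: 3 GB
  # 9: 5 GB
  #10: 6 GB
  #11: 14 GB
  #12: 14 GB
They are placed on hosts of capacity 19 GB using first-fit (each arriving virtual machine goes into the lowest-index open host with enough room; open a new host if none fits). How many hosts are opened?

  3 → host 1 (new)  [load 3/19]
  10 → host 1  [load 13/19]
  3 → host 1  [load 16/19]
  6 → host 2 (new)  [load 6/19]
  4 → host 2  [load 10/19]
  10 → host 3 (new)  [load 10/19]
  6 → host 2  [load 16/19]
  3 → host 1  [load 19/19]
  5 → host 3  [load 15/19]
  6 → host 4 (new)  [load 6/19]
  14 → host 5 (new)  [load 14/19]
  14 → host 6 (new)  [load 14/19]
6 hosts opened.

6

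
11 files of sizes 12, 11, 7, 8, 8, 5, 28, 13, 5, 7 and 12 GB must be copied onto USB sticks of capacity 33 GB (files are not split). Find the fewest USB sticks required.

4

Total = 28 + 13 + 12 + 12 + 11 + 8 + 8 + 7 + 7 + 5 + 5 = 116 GB.
Lower bound: ⌈116/33⌉ = 4 USB sticks.
A packing using 4 USB sticks:
  USB stick 1: 28 + 5 = 33
  USB stick 2: 13 + 12 + 8 = 33
  USB stick 3: 12 + 11 + 8 = 31
  USB stick 4: 7 + 7 + 5 = 19
This matches the lower bound, so 4 is optimal.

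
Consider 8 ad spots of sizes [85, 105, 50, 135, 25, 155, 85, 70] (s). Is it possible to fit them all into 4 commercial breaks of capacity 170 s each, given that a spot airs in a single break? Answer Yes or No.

No

Total = 710 s; ⌈710/170⌉ = 5.
At least 5 commercial breaks are required, but only 4 are allowed.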